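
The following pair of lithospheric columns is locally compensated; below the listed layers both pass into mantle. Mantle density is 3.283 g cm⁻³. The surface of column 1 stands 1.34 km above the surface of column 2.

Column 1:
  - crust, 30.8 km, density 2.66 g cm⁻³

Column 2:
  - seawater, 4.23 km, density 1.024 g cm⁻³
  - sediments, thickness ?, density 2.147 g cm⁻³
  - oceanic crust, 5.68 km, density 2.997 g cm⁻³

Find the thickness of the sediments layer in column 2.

3.18 km

Take the compensation level at the base of the deeper column (depth z_c below the surface of column 1) and equate Σ ρ_i t_i down to z_c; mantle fills any gap and the z_c terms cancel.
Column 1: 30.8×2.66 + (z_c − 30.8)×3.283
Column 2: 1.34×0 + 4.23×1.024 + x×2.147 + 5.68×2.997 + (z_c − 1.34 − 9.91 − x)×3.283
The z_c×3.283 term appears on both sides and cancels. Collect the known terms of each column as K = Σ(ρt)_known − 3.283 × (depth of known layers): K_1 = 81.928 − 3.283×30.8 = −19.1884; K_2 = 21.35448 − 3.283×(1.34 + 9.91) = −15.57927.
Balance: K_1 = K_2 − x×(3.283 − 2.147), so x = (K_2 − K_1)/(3.283 − 2.147) = 3.60913/1.136 = 3.18 km.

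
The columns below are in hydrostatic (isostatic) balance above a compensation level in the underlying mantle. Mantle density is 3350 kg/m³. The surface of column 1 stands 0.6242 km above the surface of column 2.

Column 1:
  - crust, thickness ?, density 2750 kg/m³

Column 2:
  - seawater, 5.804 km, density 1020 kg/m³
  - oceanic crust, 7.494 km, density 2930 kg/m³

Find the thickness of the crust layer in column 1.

31.3 km

Take the compensation level at the base of the deeper column (depth z_c below the surface of column 1) and equate Σ ρ_i t_i down to z_c; mantle fills any gap and the z_c terms cancel.
Column 1: x×2750 + (z_c − 0 − x)×3350
Column 2: 0.6242×0 + 5.804×1020 + 7.494×2930 + (z_c − 0.6242 − 13.298)×3350
The z_c×3350 term appears on both sides and cancels. Collect the known terms of each column as K = Σ(ρt)_known − 3350 × (depth of known layers): K_1 = 0 − 3350×0 = 0; K_2 = 27877.5 − 3350×(0.6242 + 13.298) = −18761.87.
Balance: K_1 − x×(3350 − 2750) = K_2, so x = (K_1 − K_2)/(3350 − 2750) = 18761.9/600 = 31.3 km.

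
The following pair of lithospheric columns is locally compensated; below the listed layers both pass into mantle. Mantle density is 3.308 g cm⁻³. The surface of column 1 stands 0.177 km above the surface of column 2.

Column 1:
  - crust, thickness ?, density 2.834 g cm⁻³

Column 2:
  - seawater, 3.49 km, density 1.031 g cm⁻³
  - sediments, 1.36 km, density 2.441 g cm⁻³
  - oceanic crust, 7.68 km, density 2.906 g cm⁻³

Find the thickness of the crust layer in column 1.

Take the compensation level at the base of the deeper column (depth z_c below the surface of column 1) and equate Σ ρ_i t_i down to z_c; mantle fills any gap and the z_c terms cancel.
Column 1: x×2.834 + (z_c − 0 − x)×3.308
Column 2: 0.177×0 + 3.49×1.031 + 1.36×2.441 + 7.68×2.906 + (z_c − 0.177 − 12.53)×3.308
The z_c×3.308 term appears on both sides and cancels. Collect the known terms of each column as K = Σ(ρt)_known − 3.308 × (depth of known layers): K_1 = 0 − 3.308×0 = 0; K_2 = 29.23603 − 3.308×(0.177 + 12.53) = −12.798726.
Balance: K_1 − x×(3.308 − 2.834) = K_2, so x = (K_1 − K_2)/(3.308 − 2.834) = 12.7987/0.474 = 27 km.

27 km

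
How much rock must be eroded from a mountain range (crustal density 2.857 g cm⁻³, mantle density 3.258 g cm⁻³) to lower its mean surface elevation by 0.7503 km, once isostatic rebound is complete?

Net drop Δ = e − u = e − e ρ_c/ρ_m = e (ρ_m − ρ_c)/ρ_m.
e = Δ ρ_m/(ρ_m − ρ_c) = 0.7503 km × 3.258/0.401 = 6.1 km.

6.1 km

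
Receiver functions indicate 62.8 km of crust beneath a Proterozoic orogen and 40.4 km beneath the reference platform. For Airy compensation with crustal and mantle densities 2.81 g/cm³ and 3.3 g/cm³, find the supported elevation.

3.33 km

Excess crust Δ = 62.8 km − 40.4 km = 22.4 km, split between elevation h and root r with h + r = Δ.
Airy balance ρ_c h = (ρ_m − ρ_c) r gives r = h ρ_c/(ρ_m − ρ_c), so h (1 + ρ_c/(ρ_m − ρ_c)) = Δ, i.e. h = Δ (ρ_m − ρ_c)/ρ_m.
h = 22.4 km × 0.49/3.3 = 3.33 km.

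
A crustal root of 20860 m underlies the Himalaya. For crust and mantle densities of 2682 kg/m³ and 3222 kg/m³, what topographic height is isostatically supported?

By Archimedes' principle applied to the lithosphere: ρ_c h = (ρ_m − ρ_c) r.
h = r (ρ_m − ρ_c) / ρ_c = 20860 m × (3222 − 2682) / 2682 = 4200 m.

4200 m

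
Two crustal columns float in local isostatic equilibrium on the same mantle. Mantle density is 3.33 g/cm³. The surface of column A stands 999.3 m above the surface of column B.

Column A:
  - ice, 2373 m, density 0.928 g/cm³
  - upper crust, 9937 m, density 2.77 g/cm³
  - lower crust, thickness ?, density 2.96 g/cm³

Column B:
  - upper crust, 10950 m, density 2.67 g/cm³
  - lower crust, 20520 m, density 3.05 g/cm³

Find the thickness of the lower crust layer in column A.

Take the compensation level at the base of the deeper column (depth z_c below the surface of column A) and equate Σ ρ_i t_i down to z_c; mantle fills any gap and the z_c terms cancel.
Column A: 2373×0.928 + 9937×2.77 + x×2.96 + (z_c − 12310 − x)×3.33
Column B: 999.3×0 + 10950×2.67 + 20520×3.05 + (z_c − 999.3 − 31470)×3.33
The z_c×3.33 term appears on both sides and cancels. Collect the known terms of each column as K = Σ(ρt)_known − 3.33 × (depth of known layers): K_A = 29727.634 − 3.33×12310 = −11264.666; K_B = 91822.5 − 3.33×(999.3 + 31470) = −16300.269.
Balance: K_A − x×(3.33 − 2.96) = K_B, so x = (K_A − K_B)/(3.33 − 2.96) = 5035.6/0.37 = 13600 m.

13600 m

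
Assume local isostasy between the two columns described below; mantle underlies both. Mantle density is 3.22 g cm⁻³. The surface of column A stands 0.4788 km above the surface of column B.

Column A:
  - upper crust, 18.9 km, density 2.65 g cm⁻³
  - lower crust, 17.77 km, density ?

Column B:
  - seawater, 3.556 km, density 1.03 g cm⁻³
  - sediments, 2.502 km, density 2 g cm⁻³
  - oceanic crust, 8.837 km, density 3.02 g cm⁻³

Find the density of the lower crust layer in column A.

3.03 g cm⁻³

Take the compensation level at the base of the deeper column (depth z_c below the surface of column A) and equate Σ ρ_i t_i down to z_c; mantle fills any gap and the z_c terms cancel.
Column A: 18.9×2.65 + 17.77×ρ + (z_c − 36.67)×3.22
Column B: 0.4788×0 + 3.556×1.03 + 2.502×2 + 8.837×3.02 + (z_c − 0.4788 − 14.895)×3.22
The z_c×3.22 term appears on both sides and cancels. Collect the known terms of each column as K = Σ(ρt)_known − 3.22 × (depth of known layers): K_A = 50.085 − 3.22×36.67 = −67.9924; K_B = 35.35442 − 3.22×(0.4788 + 14.895) = −14.149216.
Balance: K_A + 17.77×ρ = K_B, so ρ = (K_B − K_A)/17.77 = 53.8432/17.77 = 3.03 g cm⁻³.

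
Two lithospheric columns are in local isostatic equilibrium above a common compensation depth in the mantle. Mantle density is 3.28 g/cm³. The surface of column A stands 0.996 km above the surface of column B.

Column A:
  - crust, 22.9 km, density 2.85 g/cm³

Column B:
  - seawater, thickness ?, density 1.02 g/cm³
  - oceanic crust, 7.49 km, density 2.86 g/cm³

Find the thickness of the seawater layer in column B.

Take the compensation level at the base of the deeper column (depth z_c below the surface of column A) and equate Σ ρ_i t_i down to z_c; mantle fills any gap and the z_c terms cancel.
Column A: 22.9×2.85 + (z_c − 22.9)×3.28
Column B: 0.996×0 + x×1.02 + 7.49×2.86 + (z_c − 0.996 − 7.49 − x)×3.28
The z_c×3.28 term appears on both sides and cancels. Collect the known terms of each column as K = Σ(ρt)_known − 3.28 × (depth of known layers): K_A = 65.265 − 3.28×22.9 = −9.847; K_B = 21.4214 − 3.28×(0.996 + 7.49) = −6.41268.
Balance: K_A = K_B − x×(3.28 − 1.02), so x = (K_B − K_A)/(3.28 − 1.02) = 3.43432/2.26 = 1.52 km.

1.52 km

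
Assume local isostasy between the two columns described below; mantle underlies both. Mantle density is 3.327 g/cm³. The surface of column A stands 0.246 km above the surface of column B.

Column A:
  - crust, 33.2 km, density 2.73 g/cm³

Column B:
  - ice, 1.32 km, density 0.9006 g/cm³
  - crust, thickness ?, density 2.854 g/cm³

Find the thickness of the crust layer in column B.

33.4 km

Take the compensation level at the base of the deeper column (depth z_c below the surface of column A) and equate Σ ρ_i t_i down to z_c; mantle fills any gap and the z_c terms cancel.
Column A: 33.2×2.73 + (z_c − 33.2)×3.327
Column B: 0.246×0 + 1.32×0.9006 + x×2.854 + (z_c − 0.246 − 1.32 − x)×3.327
The z_c×3.327 term appears on both sides and cancels. Collect the known terms of each column as K = Σ(ρt)_known − 3.327 × (depth of known layers): K_A = 90.636 − 3.327×33.2 = −19.8204; K_B = 1.188792 − 3.327×(0.246 + 1.32) = −4.02129.
Balance: K_A = K_B − x×(3.327 − 2.854), so x = (K_B − K_A)/(3.327 − 2.854) = 15.7991/0.473 = 33.4 km.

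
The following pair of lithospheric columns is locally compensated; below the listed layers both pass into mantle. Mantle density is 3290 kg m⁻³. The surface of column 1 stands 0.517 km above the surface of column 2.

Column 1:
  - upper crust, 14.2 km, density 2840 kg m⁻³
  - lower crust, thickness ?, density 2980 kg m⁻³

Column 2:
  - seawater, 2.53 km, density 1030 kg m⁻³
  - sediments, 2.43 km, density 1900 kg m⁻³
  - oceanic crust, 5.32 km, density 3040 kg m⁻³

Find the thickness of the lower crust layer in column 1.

18.5 km

Take the compensation level at the base of the deeper column (depth z_c below the surface of column 1) and equate Σ ρ_i t_i down to z_c; mantle fills any gap and the z_c terms cancel.
Column 1: 14.2×2840 + x×2980 + (z_c − 14.2 − x)×3290
Column 2: 0.517×0 + 2.53×1030 + 2.43×1900 + 5.32×3040 + (z_c − 0.517 − 10.28)×3290
The z_c×3290 term appears on both sides and cancels. Collect the known terms of each column as K = Σ(ρt)_known − 3290 × (depth of known layers): K_1 = 40328 − 3290×14.2 = −6390; K_2 = 23395.7 − 3290×(0.517 + 10.28) = −12126.43.
Balance: K_1 − x×(3290 − 2980) = K_2, so x = (K_1 − K_2)/(3290 − 2980) = 5736.43/310 = 18.5 km.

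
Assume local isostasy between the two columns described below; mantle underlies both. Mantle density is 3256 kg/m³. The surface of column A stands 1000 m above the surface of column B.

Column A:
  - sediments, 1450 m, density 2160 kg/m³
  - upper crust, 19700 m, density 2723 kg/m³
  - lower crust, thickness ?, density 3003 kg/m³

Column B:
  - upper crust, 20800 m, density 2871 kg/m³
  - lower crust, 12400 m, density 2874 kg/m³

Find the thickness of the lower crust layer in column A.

Take the compensation level at the base of the deeper column (depth z_c below the surface of column A) and equate Σ ρ_i t_i down to z_c; mantle fills any gap and the z_c terms cancel.
Column A: 1450×2160 + 19700×2723 + x×3003 + (z_c − 21150 − x)×3256
Column B: 1000×0 + 20800×2871 + 12400×2874 + (z_c − 1000 − 33200)×3256
The z_c×3256 term appears on both sides and cancels. Collect the known terms of each column as K = Σ(ρt)_known − 3256 × (depth of known layers): K_A = 56775100 − 3256×21150 = −12089300; K_B = 95354400 − 3256×(1000 + 33200) = −16000800.
Balance: K_A − x×(3256 − 3003) = K_B, so x = (K_A − K_B)/(3256 − 3003) = 3911500/253 = 15500 m.

15500 m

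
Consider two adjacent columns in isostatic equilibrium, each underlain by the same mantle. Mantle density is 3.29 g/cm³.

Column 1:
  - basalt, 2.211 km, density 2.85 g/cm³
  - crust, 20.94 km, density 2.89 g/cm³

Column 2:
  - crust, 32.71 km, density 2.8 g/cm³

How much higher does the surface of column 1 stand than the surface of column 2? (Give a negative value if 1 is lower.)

For any compensation level in the mantle, the mantle terms cancel and isostasy reduces to e = (Σt_1 − Σt_2) − (Σ(ρt)_1 − Σ(ρt)_2) / ρ_m.
Σt_1 = 23.151 km; Σt_2 = 32.71 km; Σ(ρt)_1 = 66.81795; Σ(ρt)_2 = 91.588 (in km·g/cm³).
e = (23.151 − 32.71) − (66.81795 − 91.588) / 3.29 = −2.03 km.

−2.03 km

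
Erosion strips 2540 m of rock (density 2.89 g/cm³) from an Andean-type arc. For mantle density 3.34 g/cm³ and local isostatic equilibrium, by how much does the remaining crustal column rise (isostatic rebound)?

2200 m

Unloading: uplift u = e ρ_c/ρ_m = 2540 m × 2.89/3.34 = 2200 m.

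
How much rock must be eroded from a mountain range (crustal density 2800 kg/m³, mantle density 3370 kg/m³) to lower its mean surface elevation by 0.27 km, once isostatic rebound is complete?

1.6 km

Net drop Δ = e − u = e − e ρ_c/ρ_m = e (ρ_m − ρ_c)/ρ_m.
e = Δ ρ_m/(ρ_m − ρ_c) = 0.27 km × 3370/570 = 1.6 km.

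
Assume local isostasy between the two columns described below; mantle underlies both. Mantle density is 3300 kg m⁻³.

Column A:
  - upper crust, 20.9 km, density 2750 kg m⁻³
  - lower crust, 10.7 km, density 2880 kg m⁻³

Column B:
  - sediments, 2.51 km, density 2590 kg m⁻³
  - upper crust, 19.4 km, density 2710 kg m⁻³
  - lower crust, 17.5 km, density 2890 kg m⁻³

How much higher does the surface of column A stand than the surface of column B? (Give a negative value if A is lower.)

−1.34 km

For any compensation level in the mantle, the mantle terms cancel and isostasy reduces to e = (Σt_A − Σt_B) − (Σ(ρt)_A − Σ(ρt)_B) / ρ_m.
Σt_A = 31.6 km; Σt_B = 39.41 km; Σ(ρt)_A = 88291; Σ(ρt)_B = 109649.9 (in km·kg m⁻³).
e = (31.6 − 39.41) − (88291 − 109649.9) / 3300 = −1.34 km.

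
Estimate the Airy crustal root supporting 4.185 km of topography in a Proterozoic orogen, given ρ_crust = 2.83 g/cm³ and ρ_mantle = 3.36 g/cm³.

22.3 km

In Airy isostatic equilibrium: the weight of the topography is balanced by the buoyancy of the root, ρ_c h = (ρ_m − ρ_c) r.
r = h · ρ_c / (ρ_m − ρ_c) = 4.185 km × 2.83 / (3.36 − 2.83) = 22.3 km.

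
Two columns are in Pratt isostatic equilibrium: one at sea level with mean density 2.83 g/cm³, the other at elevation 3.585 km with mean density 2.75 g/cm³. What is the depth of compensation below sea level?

123 km

ρ_ref D = ρ (D + h) → D (ρ_ref − ρ) = ρ h.
D = ρ h/(ρ_ref − ρ) = 2.75 × 3.585 km/(2.83 − 2.75) = 123 km.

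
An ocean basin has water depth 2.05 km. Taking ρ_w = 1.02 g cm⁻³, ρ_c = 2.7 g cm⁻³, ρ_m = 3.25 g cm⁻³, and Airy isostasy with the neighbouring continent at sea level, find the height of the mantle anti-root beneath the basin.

For local isostatic compensation: replacing crust with seawater at the top is compensated by replacing crust with mantle at the base: d (ρ_c − ρ_w) = a (ρ_m − ρ_c).
a = d (ρ_c − ρ_w)/(ρ_m − ρ_c) = 2.05 km × 1.68/0.55 = 6.26 km.

6.26 km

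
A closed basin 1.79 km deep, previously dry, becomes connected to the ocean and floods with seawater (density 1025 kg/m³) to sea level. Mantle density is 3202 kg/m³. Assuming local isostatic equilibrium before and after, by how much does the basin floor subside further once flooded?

0.843 km

After flooding the water column is d + s deep. Its weight must equal the weight of mantle displaced by the extra subsidence s: (d + s) ρ_w = s ρ_m.
s = d ρ_w / (ρ_m − ρ_w) = 1.79 km × 1025/(3202 − 1025) = 0.843 km.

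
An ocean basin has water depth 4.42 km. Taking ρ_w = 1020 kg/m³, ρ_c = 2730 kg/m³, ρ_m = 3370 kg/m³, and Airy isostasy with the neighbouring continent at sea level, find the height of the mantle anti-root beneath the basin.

Equating mass per unit area of the two columns: replacing crust with seawater at the top is compensated by replacing crust with mantle at the base: d (ρ_c − ρ_w) = a (ρ_m − ρ_c).
a = d (ρ_c − ρ_w)/(ρ_m − ρ_c) = 4.42 km × 1710/640 = 11.8 km.

11.8 km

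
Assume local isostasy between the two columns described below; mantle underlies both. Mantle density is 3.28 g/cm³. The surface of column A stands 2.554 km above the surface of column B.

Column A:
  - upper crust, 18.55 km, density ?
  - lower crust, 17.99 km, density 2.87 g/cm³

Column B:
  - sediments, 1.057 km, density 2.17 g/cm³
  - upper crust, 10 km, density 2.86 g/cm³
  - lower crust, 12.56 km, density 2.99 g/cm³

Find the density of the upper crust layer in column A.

Take the compensation level at the base of the deeper column (depth z_c below the surface of column A) and equate Σ ρ_i t_i down to z_c; mantle fills any gap and the z_c terms cancel.
Column A: 18.55×ρ + 17.99×2.87 + (z_c − 36.54)×3.28
Column B: 2.554×0 + 1.057×2.17 + 10×2.86 + 12.56×2.99 + (z_c − 2.554 − 23.617)×3.28
The z_c×3.28 term appears on both sides and cancels. Collect the known terms of each column as K = Σ(ρt)_known − 3.28 × (depth of known layers): K_A = 51.6313 − 3.28×36.54 = −68.2199; K_B = 68.44809 − 3.28×(2.554 + 23.617) = −17.39279.
Balance: K_A + 18.55×ρ = K_B, so ρ = (K_B − K_A)/18.55 = 50.8271/18.55 = 2.74 g/cm³.

2.74 g/cm³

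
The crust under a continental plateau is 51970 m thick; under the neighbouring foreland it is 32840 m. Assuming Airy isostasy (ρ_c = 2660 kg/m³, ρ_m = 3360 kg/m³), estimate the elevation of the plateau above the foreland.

3990 m

Excess crust Δ = 51970 m − 32840 m = 19130 m, split between elevation h and root r with h + r = Δ.
Airy balance ρ_c h = (ρ_m − ρ_c) r gives r = h ρ_c/(ρ_m − ρ_c), so h (1 + ρ_c/(ρ_m − ρ_c)) = Δ, i.e. h = Δ (ρ_m − ρ_c)/ρ_m.
h = 19130 m × 700/3360 = 3990 m.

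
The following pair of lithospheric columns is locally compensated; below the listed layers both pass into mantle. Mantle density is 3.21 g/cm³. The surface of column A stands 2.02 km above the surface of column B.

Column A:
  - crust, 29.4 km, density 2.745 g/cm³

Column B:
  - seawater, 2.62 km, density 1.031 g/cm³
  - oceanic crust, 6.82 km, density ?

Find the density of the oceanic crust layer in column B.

2.99 g/cm³

Take the compensation level at the base of the deeper column (depth z_c below the surface of column A) and equate Σ ρ_i t_i down to z_c; mantle fills any gap and the z_c terms cancel.
Column A: 29.4×2.745 + (z_c − 29.4)×3.21
Column B: 2.02×0 + 2.62×1.031 + 6.82×ρ + (z_c − 2.02 − 9.44)×3.21
The z_c×3.21 term appears on both sides and cancels. Collect the known terms of each column as K = Σ(ρt)_known − 3.21 × (depth of known layers): K_A = 80.703 − 3.21×29.4 = −13.671; K_B = 2.70122 − 3.21×(2.02 + 9.44) = −34.08538.
Balance: K_A = K_B + 6.82×ρ, so ρ = (K_A − K_B)/6.82 = 20.4144/6.82 = 2.99 g/cm³.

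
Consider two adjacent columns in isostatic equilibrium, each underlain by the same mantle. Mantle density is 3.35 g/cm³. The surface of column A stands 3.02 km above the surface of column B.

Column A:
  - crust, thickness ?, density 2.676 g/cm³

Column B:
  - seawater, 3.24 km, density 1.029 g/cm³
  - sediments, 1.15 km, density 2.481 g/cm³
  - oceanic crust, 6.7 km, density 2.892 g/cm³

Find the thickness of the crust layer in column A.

Take the compensation level at the base of the deeper column (depth z_c below the surface of column A) and equate Σ ρ_i t_i down to z_c; mantle fills any gap and the z_c terms cancel.
Column A: x×2.676 + (z_c − 0 − x)×3.35
Column B: 3.02×0 + 3.24×1.029 + 1.15×2.481 + 6.7×2.892 + (z_c − 3.02 − 11.09)×3.35
The z_c×3.35 term appears on both sides and cancels. Collect the known terms of each column as K = Σ(ρt)_known − 3.35 × (depth of known layers): K_A = 0 − 3.35×0 = 0; K_B = 25.56351 − 3.35×(3.02 + 11.09) = −21.70499.
Balance: K_A − x×(3.35 − 2.676) = K_B, so x = (K_A − K_B)/(3.35 − 2.676) = 21.705/0.674 = 32.2 km.

32.2 km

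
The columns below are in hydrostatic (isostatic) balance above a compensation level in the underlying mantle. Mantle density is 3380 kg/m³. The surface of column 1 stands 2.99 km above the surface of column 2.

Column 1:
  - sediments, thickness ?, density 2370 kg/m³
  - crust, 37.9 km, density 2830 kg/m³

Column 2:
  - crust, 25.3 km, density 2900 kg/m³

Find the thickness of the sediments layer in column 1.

1.39 km

Take the compensation level at the base of the deeper column (depth z_c below the surface of column 1) and equate Σ ρ_i t_i down to z_c; mantle fills any gap and the z_c terms cancel.
Column 1: x×2370 + 37.9×2830 + (z_c − 37.9 − x)×3380
Column 2: 2.99×0 + 25.3×2900 + (z_c − 2.99 − 25.3)×3380
The z_c×3380 term appears on both sides and cancels. Collect the known terms of each column as K = Σ(ρt)_known − 3380 × (depth of known layers): K_1 = 107257 − 3380×37.9 = −20845; K_2 = 73370 − 3380×(2.99 + 25.3) = −22250.2.
Balance: K_1 − x×(3380 − 2370) = K_2, so x = (K_1 − K_2)/(3380 − 2370) = 1405.2/1010 = 1.39 km.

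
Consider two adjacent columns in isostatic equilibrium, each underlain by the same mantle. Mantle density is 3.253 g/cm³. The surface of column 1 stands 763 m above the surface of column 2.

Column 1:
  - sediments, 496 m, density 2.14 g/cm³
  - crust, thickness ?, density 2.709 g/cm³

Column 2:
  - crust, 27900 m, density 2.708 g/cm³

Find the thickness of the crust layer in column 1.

Take the compensation level at the base of the deeper column (depth z_c below the surface of column 1) and equate Σ ρ_i t_i down to z_c; mantle fills any gap and the z_c terms cancel.
Column 1: 496×2.14 + x×2.709 + (z_c − 496 − x)×3.253
Column 2: 763×0 + 27900×2.708 + (z_c − 763 − 27900)×3.253
The z_c×3.253 term appears on both sides and cancels. Collect the known terms of each column as K = Σ(ρt)_known − 3.253 × (depth of known layers): K_1 = 1061.44 − 3.253×496 = −552.048; K_2 = 75553.2 − 3.253×(763 + 27900) = −17687.539.
Balance: K_1 − x×(3.253 − 2.709) = K_2, so x = (K_1 − K_2)/(3.253 − 2.709) = 17135.5/0.544 = 31500 m.

31500 m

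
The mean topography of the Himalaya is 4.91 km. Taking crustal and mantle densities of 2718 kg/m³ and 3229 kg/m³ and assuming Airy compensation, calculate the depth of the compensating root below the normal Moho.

26.1 km

By Archimedes' principle applied to the lithosphere: the weight of the topography is balanced by the buoyancy of the root, ρ_c h = (ρ_m − ρ_c) r.
r = h · ρ_c / (ρ_m − ρ_c) = 4.91 km × 2718 / (3229 − 2718) = 26.1 km.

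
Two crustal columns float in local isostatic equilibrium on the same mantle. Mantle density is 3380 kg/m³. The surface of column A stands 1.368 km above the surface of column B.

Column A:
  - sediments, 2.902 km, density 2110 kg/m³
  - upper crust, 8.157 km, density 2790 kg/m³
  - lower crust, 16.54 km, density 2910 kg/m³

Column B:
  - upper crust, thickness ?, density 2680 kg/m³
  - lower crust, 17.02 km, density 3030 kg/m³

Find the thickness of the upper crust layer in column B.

8.13 km

Take the compensation level at the base of the deeper column (depth z_c below the surface of column A) and equate Σ ρ_i t_i down to z_c; mantle fills any gap and the z_c terms cancel.
Column A: 2.902×2110 + 8.157×2790 + 16.54×2910 + (z_c − 27.599)×3380
Column B: 1.368×0 + x×2680 + 17.02×3030 + (z_c − 1.368 − 17.02 − x)×3380
The z_c×3380 term appears on both sides and cancels. Collect the known terms of each column as K = Σ(ρt)_known − 3380 × (depth of known layers): K_A = 77012.65 − 3380×27.599 = −16271.97; K_B = 51570.6 − 3380×(1.368 + 17.02) = −10580.84.
Balance: K_A = K_B − x×(3380 − 2680), so x = (K_B − K_A)/(3380 − 2680) = 5691.13/700 = 8.13 km.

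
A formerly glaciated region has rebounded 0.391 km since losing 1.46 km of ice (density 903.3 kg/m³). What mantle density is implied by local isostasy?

3370 kg/m³

ρ_m = ρ_ice t / u = 903.3 × 1.46 km/0.391 km = 3370 kg/m³.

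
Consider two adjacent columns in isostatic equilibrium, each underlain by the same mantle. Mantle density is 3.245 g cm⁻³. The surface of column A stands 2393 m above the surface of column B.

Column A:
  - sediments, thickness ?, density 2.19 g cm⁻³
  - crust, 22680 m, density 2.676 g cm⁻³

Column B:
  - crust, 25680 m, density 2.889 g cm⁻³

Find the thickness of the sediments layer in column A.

Take the compensation level at the base of the deeper column (depth z_c below the surface of column A) and equate Σ ρ_i t_i down to z_c; mantle fills any gap and the z_c terms cancel.
Column A: x×2.19 + 22680×2.676 + (z_c − 22680 − x)×3.245
Column B: 2393×0 + 25680×2.889 + (z_c − 2393 − 25680)×3.245
The z_c×3.245 term appears on both sides and cancels. Collect the known terms of each column as K = Σ(ρt)_known − 3.245 × (depth of known layers): K_A = 60691.68 − 3.245×22680 = −12904.92; K_B = 74189.52 − 3.245×(2393 + 25680) = −16907.365.
Balance: K_A − x×(3.245 − 2.19) = K_B, so x = (K_A − K_B)/(3.245 − 2.19) = 4002.45/1.055 = 3790 m.

3790 m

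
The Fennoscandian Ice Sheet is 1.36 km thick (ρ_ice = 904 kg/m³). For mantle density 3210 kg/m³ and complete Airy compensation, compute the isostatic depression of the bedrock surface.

0.383 km

Balancing pressure at the compensation depth: the ice load ρ_ice t is balanced by mantle displaced below, ρ_m s.
s = t ρ_ice / ρ_m = 1.36 km × 904/3210 = 0.383 km.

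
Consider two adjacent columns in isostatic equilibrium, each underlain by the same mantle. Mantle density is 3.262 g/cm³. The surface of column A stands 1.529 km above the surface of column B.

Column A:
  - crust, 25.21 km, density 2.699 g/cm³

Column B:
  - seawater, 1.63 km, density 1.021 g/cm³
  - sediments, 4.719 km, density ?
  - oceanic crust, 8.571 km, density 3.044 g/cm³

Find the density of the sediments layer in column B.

Take the compensation level at the base of the deeper column (depth z_c below the surface of column A) and equate Σ ρ_i t_i down to z_c; mantle fills any gap and the z_c terms cancel.
Column A: 25.21×2.699 + (z_c − 25.21)×3.262
Column B: 1.529×0 + 1.63×1.021 + 4.719×ρ + 8.571×3.044 + (z_c − 1.529 − 14.92)×3.262
The z_c×3.262 term appears on both sides and cancels. Collect the known terms of each column as K = Σ(ρt)_known − 3.262 × (depth of known layers): K_A = 68.04179 − 3.262×25.21 = −14.19323; K_B = 27.754354 − 3.262×(1.529 + 14.92) = −25.902284.
Balance: K_A = K_B + 4.719×ρ, so ρ = (K_A − K_B)/4.719 = 11.7091/4.719 = 2.48 g/cm³.

2.48 g/cm³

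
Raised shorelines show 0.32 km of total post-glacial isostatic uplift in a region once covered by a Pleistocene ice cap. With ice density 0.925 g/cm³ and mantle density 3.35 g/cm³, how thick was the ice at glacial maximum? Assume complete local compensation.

u = t ρ_ice/ρ_m → t = u ρ_m/ρ_ice = 0.32 km × 3.35/0.925 = 1.16 km.

1.16 km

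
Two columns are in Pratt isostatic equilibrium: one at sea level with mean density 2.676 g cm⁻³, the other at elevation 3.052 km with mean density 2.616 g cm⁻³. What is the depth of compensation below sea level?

133 km

ρ_ref D = ρ (D + h) → D (ρ_ref − ρ) = ρ h.
D = ρ h/(ρ_ref − ρ) = 2.616 × 3.052 km/(2.676 − 2.616) = 133 km.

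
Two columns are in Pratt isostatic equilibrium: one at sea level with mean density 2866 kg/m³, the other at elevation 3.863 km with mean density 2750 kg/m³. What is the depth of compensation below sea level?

91.6 km

ρ_ref D = ρ (D + h) → D (ρ_ref − ρ) = ρ h.
D = ρ h/(ρ_ref − ρ) = 2750 × 3.863 km/(2866 − 2750) = 91.6 km.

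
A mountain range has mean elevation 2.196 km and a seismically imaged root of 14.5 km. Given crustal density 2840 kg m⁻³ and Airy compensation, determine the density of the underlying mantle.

3270 kg m⁻³

Airy balance: ρ_c h = (ρ_m − ρ_c) r → ρ_m = ρ_c (1 + h/r).
ρ_m = 2840 × (1 + 2.196 km/14.5 km) = 3270 kg m⁻³.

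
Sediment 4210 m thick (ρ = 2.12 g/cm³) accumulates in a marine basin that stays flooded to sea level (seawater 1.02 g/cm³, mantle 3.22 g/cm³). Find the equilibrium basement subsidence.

Submarine loading: the sediment displaces seawater, and the subsidence is in turn flooded, so s (ρ_m − ρ_w) = t (ρ_sed − ρ_w).
s = 4210 m × (2.12 − 1.02) / (3.22 − 1.02) = 2100 m.

2100 m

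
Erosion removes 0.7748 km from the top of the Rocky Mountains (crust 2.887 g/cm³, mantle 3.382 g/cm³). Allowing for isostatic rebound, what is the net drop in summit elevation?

Rebound u = e ρ_c/ρ_m = 0.7748 km × 2.887/3.382 = 0.6614 km.
Net surface drop = e − u = 0.7748 km − 0.6614 km = e (ρ_m − ρ_c)/ρ_m = 0.113 km.

0.113 km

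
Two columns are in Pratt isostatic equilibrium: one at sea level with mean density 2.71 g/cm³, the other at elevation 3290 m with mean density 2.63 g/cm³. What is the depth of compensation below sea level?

108000 m

ρ_ref D = ρ (D + h) → D (ρ_ref − ρ) = ρ h.
D = ρ h/(ρ_ref − ρ) = 2.63 × 3290 m/(2.71 − 2.63) = 108000 m.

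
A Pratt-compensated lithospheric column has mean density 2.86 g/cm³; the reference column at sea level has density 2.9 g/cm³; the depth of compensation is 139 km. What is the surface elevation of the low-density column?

ρ_ref D = ρ (D + h) → h = D (ρ_ref − ρ)/ρ.
h = 139 km × (2.9 − 2.86)/2.86 = 1.94 km.

1.94 km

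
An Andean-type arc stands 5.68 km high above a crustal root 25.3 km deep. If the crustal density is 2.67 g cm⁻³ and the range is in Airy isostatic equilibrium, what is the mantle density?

3.27 g cm⁻³

Airy balance: ρ_c h = (ρ_m − ρ_c) r → ρ_m = ρ_c (1 + h/r).
ρ_m = 2.67 × (1 + 5.68 km/25.3 km) = 3.27 g cm⁻³.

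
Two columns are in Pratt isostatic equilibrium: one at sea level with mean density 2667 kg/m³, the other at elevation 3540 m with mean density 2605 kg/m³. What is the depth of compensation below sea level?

ρ_ref D = ρ (D + h) → D (ρ_ref − ρ) = ρ h.
D = ρ h/(ρ_ref − ρ) = 2605 × 3540 m/(2667 − 2605) = 149000 m.

149000 m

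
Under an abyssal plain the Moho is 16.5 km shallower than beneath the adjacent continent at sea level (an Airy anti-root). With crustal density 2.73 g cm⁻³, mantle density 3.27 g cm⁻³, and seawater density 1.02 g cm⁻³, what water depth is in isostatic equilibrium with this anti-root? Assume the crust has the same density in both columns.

Replacing a thickness d of crust by seawater at the top must be balanced by replacing crust with mantle at the base: d (ρ_c − ρ_w) = a (ρ_m − ρ_c).
d = a (ρ_m − ρ_c)/(ρ_c − ρ_w) = 16.5 km × 0.54/1.71 = 5.21 km.

5.21 km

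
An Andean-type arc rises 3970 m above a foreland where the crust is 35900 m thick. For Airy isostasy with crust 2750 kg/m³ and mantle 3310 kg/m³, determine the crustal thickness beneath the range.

59400 m

Root depth r = h ρ_c / (ρ_m − ρ_c) = 3970 m × 2750 / 560 = 19500 m.
Total thickness = T + h + r = 35900 m + 3970 m + 19500 m = 59400 m.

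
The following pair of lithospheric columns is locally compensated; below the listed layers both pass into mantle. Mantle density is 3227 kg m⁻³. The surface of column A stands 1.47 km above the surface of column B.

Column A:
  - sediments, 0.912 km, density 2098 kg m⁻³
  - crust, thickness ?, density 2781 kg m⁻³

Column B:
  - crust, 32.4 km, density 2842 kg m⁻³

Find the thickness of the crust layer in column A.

Take the compensation level at the base of the deeper column (depth z_c below the surface of column A) and equate Σ ρ_i t_i down to z_c; mantle fills any gap and the z_c terms cancel.
Column A: 0.912×2098 + x×2781 + (z_c − 0.912 − x)×3227
Column B: 1.47×0 + 32.4×2842 + (z_c − 1.47 − 32.4)×3227
The z_c×3227 term appears on both sides and cancels. Collect the known terms of each column as K = Σ(ρt)_known − 3227 × (depth of known layers): K_A = 1913.376 − 3227×0.912 = −1029.648; K_B = 92080.8 − 3227×(1.47 + 32.4) = −17217.69.
Balance: K_A − x×(3227 − 2781) = K_B, so x = (K_A − K_B)/(3227 − 2781) = 16188/446 = 36.3 km.

36.3 km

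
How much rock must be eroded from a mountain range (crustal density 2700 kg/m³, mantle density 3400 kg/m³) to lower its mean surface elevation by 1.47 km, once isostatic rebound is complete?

7.14 km

Net drop Δ = e − u = e − e ρ_c/ρ_m = e (ρ_m − ρ_c)/ρ_m.
e = Δ ρ_m/(ρ_m − ρ_c) = 1.47 km × 3400/700 = 7.14 km.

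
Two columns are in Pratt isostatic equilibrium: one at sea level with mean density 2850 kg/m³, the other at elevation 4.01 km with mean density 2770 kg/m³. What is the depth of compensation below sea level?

139 km

ρ_ref D = ρ (D + h) → D (ρ_ref − ρ) = ρ h.
D = ρ h/(ρ_ref − ρ) = 2770 × 4.01 km/(2850 − 2770) = 139 km.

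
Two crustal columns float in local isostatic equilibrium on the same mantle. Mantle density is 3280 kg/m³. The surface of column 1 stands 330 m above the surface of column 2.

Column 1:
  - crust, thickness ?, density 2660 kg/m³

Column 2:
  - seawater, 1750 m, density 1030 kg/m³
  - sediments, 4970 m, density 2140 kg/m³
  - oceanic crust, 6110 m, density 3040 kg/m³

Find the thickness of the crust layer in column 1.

Take the compensation level at the base of the deeper column (depth z_c below the surface of column 1) and equate Σ ρ_i t_i down to z_c; mantle fills any gap and the z_c terms cancel.
Column 1: x×2660 + (z_c − 0 − x)×3280
Column 2: 330×0 + 1750×1030 + 4970×2140 + 6110×3040 + (z_c − 330 − 12830)×3280
The z_c×3280 term appears on both sides and cancels. Collect the known terms of each column as K = Σ(ρt)_known − 3280 × (depth of known layers): K_1 = 0 − 3280×0 = 0; K_2 = 31012700 − 3280×(330 + 12830) = −12152100.
Balance: K_1 − x×(3280 − 2660) = K_2, so x = (K_1 − K_2)/(3280 − 2660) = 12152100/620 = 19600 m.

19600 m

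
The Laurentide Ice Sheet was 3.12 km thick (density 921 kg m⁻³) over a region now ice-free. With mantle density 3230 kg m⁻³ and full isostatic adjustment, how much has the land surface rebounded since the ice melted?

0.89 km

Removing the load lets mantle flow back in; uplift u satisfies ρ_ice t = ρ_m u.
u = t ρ_ice/ρ_m = 3.12 km × 921/3230 = 0.89 km.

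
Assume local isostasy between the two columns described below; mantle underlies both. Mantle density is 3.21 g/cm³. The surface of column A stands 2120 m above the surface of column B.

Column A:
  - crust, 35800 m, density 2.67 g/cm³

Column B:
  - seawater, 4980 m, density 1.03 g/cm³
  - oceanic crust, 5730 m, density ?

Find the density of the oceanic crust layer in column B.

Take the compensation level at the base of the deeper column (depth z_c below the surface of column A) and equate Σ ρ_i t_i down to z_c; mantle fills any gap and the z_c terms cancel.
Column A: 35800×2.67 + (z_c − 35800)×3.21
Column B: 2120×0 + 4980×1.03 + 5730×ρ + (z_c − 2120 − 10710)×3.21
The z_c×3.21 term appears on both sides and cancels. Collect the known terms of each column as K = Σ(ρt)_known − 3.21 × (depth of known layers): K_A = 95586 − 3.21×35800 = −19332; K_B = 5129.4 − 3.21×(2120 + 10710) = −36054.9.
Balance: K_A = K_B + 5730×ρ, so ρ = (K_A − K_B)/5730 = 16722.9/5730 = 2.92 g/cm³.

2.92 g/cm³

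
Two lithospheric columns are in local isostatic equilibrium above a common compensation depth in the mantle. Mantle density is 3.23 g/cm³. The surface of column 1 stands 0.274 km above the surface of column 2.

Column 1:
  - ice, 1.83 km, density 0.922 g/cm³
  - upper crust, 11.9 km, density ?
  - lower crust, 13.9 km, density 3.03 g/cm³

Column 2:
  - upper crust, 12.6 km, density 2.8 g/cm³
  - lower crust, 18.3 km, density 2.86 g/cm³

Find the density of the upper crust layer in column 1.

2.72 g/cm³

Take the compensation level at the base of the deeper column (depth z_c below the surface of column 1) and equate Σ ρ_i t_i down to z_c; mantle fills any gap and the z_c terms cancel.
Column 1: 1.83×0.922 + 11.9×ρ + 13.9×3.03 + (z_c − 27.63)×3.23
Column 2: 0.274×0 + 12.6×2.8 + 18.3×2.86 + (z_c − 0.274 − 30.9)×3.23
The z_c×3.23 term appears on both sides and cancels. Collect the known terms of each column as K = Σ(ρt)_known − 3.23 × (depth of known layers): K_1 = 43.80426 − 3.23×27.63 = −45.44064; K_2 = 87.618 − 3.23×(0.274 + 30.9) = −13.07402.
Balance: K_1 + 11.9×ρ = K_2, so ρ = (K_2 − K_1)/11.9 = 32.3666/11.9 = 2.72 g/cm³.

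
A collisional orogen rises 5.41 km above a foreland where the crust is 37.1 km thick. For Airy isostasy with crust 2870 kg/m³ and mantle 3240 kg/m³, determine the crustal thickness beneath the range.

84.5 km

Root depth r = h ρ_c / (ρ_m − ρ_c) = 5.41 km × 2870 / 370 = 41.96 km.
Total thickness = T + h + r = 37.1 km + 5.41 km + 41.96 km = 84.5 km.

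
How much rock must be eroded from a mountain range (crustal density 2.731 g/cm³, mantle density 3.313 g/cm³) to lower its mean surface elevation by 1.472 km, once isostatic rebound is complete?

Net drop Δ = e − u = e − e ρ_c/ρ_m = e (ρ_m − ρ_c)/ρ_m.
e = Δ ρ_m/(ρ_m − ρ_c) = 1.472 km × 3.313/0.582 = 8.38 km.

8.38 km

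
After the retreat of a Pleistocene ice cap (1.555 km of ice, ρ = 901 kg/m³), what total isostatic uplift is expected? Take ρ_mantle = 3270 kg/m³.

Removing the load lets mantle flow back in; uplift u satisfies ρ_ice t = ρ_m u.
u = t ρ_ice/ρ_m = 1.555 km × 901/3270 = 0.428 km.

0.428 km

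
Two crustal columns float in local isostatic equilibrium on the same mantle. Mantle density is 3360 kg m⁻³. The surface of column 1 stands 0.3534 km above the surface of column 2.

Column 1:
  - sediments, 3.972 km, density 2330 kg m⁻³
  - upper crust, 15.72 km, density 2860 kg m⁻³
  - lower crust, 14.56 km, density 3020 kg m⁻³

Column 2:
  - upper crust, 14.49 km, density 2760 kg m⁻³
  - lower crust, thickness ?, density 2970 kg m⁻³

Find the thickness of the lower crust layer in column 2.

Take the compensation level at the base of the deeper column (depth z_c below the surface of column 1) and equate Σ ρ_i t_i down to z_c; mantle fills any gap and the z_c terms cancel.
Column 1: 3.972×2330 + 15.72×2860 + 14.56×3020 + (z_c − 34.252)×3360
Column 2: 0.3534×0 + 14.49×2760 + x×2970 + (z_c − 0.3534 − 14.49 − x)×3360
The z_c×3360 term appears on both sides and cancels. Collect the known terms of each column as K = Σ(ρt)_known − 3360 × (depth of known layers): K_1 = 98185.16 − 3360×34.252 = −16901.56; K_2 = 39992.4 − 3360×(0.3534 + 14.49) = −9881.424.
Balance: K_1 = K_2 − x×(3360 − 2970), so x = (K_2 − K_1)/(3360 − 2970) = 7020.14/390 = 18 km.

18 km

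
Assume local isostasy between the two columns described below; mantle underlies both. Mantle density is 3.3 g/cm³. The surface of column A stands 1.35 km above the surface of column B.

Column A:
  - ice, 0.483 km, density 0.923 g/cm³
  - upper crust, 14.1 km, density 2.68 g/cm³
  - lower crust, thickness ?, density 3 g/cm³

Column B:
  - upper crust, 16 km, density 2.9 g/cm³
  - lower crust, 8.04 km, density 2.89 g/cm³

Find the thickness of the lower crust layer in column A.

Take the compensation level at the base of the deeper column (depth z_c below the surface of column A) and equate Σ ρ_i t_i down to z_c; mantle fills any gap and the z_c terms cancel.
Column A: 0.483×0.923 + 14.1×2.68 + x×3 + (z_c − 14.583 − x)×3.3
Column B: 1.35×0 + 16×2.9 + 8.04×2.89 + (z_c − 1.35 − 24.04)×3.3
The z_c×3.3 term appears on both sides and cancels. Collect the known terms of each column as K = Σ(ρt)_known − 3.3 × (depth of known layers): K_A = 38.233809 − 3.3×14.583 = −9.890091; K_B = 69.6356 − 3.3×(1.35 + 24.04) = −14.1514.
Balance: K_A − x×(3.3 − 3) = K_B, so x = (K_A − K_B)/(3.3 − 3) = 4.26131/0.3 = 14.2 km.

14.2 km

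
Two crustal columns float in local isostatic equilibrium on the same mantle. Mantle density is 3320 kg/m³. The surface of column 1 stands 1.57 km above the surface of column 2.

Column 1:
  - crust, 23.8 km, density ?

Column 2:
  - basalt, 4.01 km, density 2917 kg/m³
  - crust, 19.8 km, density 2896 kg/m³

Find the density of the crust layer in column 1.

2680 kg/m³

Take the compensation level at the base of the deeper column (depth z_c below the surface of column 1) and equate Σ ρ_i t_i down to z_c; mantle fills any gap and the z_c terms cancel.
Column 1: 23.8×ρ + (z_c − 23.8)×3320
Column 2: 1.57×0 + 4.01×2917 + 19.8×2896 + (z_c − 1.57 − 23.81)×3320
The z_c×3320 term appears on both sides and cancels. Collect the known terms of each column as K = Σ(ρt)_known − 3320 × (depth of known layers): K_1 = 0 − 3320×23.8 = −79016; K_2 = 69037.97 − 3320×(1.57 + 23.81) = −15223.63.
Balance: K_1 + 23.8×ρ = K_2, so ρ = (K_2 − K_1)/23.8 = 63792.4/23.8 = 2680 kg/m³.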